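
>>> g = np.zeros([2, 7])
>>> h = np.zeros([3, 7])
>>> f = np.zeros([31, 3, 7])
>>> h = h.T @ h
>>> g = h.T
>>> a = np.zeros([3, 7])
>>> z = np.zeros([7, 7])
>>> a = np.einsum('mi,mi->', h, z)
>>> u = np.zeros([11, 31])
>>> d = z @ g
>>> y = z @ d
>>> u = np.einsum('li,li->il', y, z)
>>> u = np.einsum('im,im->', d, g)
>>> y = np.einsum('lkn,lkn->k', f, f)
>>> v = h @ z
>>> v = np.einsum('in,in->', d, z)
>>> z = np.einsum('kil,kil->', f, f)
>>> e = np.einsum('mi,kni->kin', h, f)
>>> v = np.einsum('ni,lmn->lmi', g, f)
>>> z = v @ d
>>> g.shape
(7, 7)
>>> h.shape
(7, 7)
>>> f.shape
(31, 3, 7)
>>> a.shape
()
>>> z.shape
(31, 3, 7)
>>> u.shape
()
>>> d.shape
(7, 7)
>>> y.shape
(3,)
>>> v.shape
(31, 3, 7)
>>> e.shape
(31, 7, 3)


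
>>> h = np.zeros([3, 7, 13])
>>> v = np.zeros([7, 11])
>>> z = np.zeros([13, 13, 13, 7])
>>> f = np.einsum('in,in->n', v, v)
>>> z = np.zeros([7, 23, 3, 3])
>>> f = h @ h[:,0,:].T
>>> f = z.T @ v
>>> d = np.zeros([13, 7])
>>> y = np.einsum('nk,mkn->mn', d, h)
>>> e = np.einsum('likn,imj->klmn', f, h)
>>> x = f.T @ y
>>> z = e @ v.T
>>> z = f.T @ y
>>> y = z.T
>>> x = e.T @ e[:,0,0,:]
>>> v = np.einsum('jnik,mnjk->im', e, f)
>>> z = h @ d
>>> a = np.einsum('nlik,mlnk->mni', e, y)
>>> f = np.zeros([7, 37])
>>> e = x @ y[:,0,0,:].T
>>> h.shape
(3, 7, 13)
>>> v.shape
(7, 3)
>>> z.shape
(3, 7, 7)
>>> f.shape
(7, 37)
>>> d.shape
(13, 7)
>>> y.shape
(13, 3, 23, 11)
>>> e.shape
(11, 7, 3, 13)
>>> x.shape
(11, 7, 3, 11)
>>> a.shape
(13, 23, 7)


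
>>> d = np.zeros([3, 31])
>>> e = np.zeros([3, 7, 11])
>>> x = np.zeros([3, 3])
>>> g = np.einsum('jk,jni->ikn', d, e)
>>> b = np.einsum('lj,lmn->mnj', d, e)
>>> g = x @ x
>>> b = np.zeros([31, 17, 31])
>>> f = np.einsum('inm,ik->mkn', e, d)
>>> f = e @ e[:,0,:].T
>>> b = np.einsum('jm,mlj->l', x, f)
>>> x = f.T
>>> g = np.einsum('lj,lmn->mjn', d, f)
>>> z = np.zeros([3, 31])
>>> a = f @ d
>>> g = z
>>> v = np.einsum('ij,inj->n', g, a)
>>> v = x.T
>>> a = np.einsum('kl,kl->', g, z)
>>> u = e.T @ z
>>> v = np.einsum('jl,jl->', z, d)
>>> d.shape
(3, 31)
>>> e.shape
(3, 7, 11)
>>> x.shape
(3, 7, 3)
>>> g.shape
(3, 31)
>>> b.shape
(7,)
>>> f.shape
(3, 7, 3)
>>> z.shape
(3, 31)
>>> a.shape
()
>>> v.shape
()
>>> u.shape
(11, 7, 31)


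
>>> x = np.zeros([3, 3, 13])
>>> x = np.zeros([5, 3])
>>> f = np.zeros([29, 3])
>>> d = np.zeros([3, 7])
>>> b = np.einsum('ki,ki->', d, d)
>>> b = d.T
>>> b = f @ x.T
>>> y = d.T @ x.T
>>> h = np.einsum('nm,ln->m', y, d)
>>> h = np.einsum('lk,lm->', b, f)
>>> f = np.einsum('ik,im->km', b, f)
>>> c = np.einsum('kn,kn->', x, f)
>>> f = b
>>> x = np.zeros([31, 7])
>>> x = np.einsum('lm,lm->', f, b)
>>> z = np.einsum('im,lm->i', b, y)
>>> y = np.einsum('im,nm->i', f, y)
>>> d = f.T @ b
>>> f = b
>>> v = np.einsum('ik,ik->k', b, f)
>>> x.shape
()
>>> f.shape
(29, 5)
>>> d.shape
(5, 5)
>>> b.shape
(29, 5)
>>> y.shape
(29,)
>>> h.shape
()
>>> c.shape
()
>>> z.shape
(29,)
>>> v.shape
(5,)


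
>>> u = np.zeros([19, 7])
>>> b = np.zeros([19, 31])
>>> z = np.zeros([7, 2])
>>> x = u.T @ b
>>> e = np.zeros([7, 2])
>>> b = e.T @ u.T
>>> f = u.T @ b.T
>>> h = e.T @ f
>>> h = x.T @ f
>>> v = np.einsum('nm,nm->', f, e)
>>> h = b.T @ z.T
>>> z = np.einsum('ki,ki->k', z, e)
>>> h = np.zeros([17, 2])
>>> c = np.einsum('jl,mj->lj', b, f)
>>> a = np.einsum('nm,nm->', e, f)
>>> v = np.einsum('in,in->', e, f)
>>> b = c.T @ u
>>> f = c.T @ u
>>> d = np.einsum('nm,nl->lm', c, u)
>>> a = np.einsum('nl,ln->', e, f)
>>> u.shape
(19, 7)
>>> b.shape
(2, 7)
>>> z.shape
(7,)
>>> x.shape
(7, 31)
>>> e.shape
(7, 2)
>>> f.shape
(2, 7)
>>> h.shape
(17, 2)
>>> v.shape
()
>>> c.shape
(19, 2)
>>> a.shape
()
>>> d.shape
(7, 2)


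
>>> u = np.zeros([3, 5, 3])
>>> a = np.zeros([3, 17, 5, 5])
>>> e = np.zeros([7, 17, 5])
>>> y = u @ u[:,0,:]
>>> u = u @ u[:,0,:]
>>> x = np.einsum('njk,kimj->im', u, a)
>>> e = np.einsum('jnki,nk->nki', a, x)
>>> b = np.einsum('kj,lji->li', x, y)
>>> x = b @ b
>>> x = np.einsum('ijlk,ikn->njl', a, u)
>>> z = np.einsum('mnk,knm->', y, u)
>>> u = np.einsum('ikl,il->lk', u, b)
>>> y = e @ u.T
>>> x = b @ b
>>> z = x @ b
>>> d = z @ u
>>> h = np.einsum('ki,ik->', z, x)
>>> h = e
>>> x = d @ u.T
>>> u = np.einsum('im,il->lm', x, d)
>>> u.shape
(5, 3)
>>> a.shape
(3, 17, 5, 5)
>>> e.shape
(17, 5, 5)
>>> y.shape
(17, 5, 3)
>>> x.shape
(3, 3)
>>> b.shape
(3, 3)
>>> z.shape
(3, 3)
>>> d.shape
(3, 5)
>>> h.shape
(17, 5, 5)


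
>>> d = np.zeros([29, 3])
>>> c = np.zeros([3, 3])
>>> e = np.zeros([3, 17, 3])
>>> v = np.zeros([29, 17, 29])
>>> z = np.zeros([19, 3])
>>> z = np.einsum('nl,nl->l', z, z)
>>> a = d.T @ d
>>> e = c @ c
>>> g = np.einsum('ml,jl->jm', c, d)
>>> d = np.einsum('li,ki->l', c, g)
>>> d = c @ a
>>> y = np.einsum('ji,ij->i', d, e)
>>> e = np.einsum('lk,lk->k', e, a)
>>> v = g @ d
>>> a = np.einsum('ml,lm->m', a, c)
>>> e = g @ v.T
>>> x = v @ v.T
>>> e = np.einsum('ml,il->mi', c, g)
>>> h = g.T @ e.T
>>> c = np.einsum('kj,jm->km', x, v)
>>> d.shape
(3, 3)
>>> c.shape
(29, 3)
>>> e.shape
(3, 29)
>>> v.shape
(29, 3)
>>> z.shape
(3,)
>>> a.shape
(3,)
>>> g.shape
(29, 3)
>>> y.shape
(3,)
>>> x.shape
(29, 29)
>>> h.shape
(3, 3)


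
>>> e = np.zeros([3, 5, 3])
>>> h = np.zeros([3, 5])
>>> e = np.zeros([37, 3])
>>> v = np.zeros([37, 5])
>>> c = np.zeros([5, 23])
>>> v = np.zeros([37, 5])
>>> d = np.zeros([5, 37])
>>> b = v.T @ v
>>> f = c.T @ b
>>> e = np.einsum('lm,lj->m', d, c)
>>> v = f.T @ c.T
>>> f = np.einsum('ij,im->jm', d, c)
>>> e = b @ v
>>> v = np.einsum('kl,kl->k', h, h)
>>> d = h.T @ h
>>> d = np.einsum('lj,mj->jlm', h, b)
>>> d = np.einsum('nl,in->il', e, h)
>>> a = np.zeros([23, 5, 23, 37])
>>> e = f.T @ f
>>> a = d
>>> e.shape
(23, 23)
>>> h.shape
(3, 5)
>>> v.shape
(3,)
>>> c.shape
(5, 23)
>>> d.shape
(3, 5)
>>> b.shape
(5, 5)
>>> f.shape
(37, 23)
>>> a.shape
(3, 5)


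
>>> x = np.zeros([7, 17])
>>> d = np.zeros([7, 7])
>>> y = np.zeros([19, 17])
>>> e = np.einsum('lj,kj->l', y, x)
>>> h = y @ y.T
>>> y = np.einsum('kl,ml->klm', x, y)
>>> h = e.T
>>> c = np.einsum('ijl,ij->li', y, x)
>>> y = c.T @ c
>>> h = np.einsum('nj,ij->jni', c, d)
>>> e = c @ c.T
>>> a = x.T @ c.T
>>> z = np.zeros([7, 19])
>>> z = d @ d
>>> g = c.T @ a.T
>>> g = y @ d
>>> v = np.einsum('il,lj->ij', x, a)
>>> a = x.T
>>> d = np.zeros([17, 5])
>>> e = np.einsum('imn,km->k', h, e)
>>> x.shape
(7, 17)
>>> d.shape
(17, 5)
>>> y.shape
(7, 7)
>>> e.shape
(19,)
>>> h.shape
(7, 19, 7)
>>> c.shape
(19, 7)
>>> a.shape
(17, 7)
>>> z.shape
(7, 7)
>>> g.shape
(7, 7)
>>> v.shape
(7, 19)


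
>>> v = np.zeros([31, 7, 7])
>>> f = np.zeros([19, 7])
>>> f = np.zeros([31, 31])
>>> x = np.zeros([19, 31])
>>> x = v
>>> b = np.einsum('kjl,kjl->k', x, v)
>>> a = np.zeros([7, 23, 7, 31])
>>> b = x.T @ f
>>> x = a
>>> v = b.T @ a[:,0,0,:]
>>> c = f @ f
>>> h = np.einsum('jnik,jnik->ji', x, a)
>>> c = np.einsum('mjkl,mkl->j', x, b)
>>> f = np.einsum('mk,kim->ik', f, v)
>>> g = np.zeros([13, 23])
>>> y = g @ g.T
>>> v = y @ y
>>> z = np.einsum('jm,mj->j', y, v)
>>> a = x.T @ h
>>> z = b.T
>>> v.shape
(13, 13)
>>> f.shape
(7, 31)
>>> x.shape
(7, 23, 7, 31)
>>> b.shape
(7, 7, 31)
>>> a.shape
(31, 7, 23, 7)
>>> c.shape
(23,)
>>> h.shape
(7, 7)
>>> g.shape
(13, 23)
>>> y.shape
(13, 13)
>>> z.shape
(31, 7, 7)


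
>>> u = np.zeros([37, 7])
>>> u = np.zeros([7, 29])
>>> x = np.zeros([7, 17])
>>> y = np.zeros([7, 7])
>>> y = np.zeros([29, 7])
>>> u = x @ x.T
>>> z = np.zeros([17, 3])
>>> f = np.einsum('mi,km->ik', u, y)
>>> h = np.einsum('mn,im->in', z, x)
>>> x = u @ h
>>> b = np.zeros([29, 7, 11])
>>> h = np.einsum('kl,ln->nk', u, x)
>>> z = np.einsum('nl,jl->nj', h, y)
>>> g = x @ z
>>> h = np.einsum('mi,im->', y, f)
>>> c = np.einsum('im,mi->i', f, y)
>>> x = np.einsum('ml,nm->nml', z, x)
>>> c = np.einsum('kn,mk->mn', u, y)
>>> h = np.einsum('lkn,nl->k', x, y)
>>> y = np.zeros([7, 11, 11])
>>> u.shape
(7, 7)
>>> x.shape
(7, 3, 29)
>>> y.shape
(7, 11, 11)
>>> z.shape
(3, 29)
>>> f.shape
(7, 29)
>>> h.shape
(3,)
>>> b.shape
(29, 7, 11)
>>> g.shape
(7, 29)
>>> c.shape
(29, 7)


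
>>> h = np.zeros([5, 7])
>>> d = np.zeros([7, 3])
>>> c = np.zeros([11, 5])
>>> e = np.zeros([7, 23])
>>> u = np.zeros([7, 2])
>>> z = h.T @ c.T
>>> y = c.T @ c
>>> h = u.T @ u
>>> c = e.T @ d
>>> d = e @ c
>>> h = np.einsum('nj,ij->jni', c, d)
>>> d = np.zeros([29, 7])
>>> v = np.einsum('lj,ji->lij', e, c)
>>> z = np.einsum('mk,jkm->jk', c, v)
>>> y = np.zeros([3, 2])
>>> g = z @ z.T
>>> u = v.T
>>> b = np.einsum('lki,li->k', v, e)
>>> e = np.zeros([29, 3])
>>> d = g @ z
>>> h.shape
(3, 23, 7)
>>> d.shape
(7, 3)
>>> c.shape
(23, 3)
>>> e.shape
(29, 3)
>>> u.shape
(23, 3, 7)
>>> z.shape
(7, 3)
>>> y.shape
(3, 2)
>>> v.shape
(7, 3, 23)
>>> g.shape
(7, 7)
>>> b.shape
(3,)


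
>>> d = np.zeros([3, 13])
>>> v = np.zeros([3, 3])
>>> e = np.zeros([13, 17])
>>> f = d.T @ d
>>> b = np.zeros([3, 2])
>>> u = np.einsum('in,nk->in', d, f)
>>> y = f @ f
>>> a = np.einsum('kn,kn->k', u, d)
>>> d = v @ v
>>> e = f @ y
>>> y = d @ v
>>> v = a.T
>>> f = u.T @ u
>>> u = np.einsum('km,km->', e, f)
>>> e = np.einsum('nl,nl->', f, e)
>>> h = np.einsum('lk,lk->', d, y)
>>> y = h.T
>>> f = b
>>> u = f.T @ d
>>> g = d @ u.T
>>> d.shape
(3, 3)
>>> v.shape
(3,)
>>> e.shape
()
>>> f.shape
(3, 2)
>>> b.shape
(3, 2)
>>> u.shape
(2, 3)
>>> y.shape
()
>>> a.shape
(3,)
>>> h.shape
()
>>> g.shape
(3, 2)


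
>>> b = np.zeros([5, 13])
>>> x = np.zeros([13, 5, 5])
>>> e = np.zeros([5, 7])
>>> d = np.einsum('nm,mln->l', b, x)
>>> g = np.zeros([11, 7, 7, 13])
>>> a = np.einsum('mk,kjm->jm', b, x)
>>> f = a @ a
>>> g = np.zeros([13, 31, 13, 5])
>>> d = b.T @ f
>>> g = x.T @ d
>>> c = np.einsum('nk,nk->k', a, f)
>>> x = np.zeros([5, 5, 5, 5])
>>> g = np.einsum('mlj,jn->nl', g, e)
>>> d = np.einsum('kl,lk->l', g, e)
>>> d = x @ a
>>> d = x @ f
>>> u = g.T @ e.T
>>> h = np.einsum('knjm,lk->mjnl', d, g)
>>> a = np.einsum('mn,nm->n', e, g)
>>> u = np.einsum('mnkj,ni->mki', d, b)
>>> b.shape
(5, 13)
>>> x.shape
(5, 5, 5, 5)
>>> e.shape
(5, 7)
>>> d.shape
(5, 5, 5, 5)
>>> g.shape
(7, 5)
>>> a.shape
(7,)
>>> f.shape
(5, 5)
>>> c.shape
(5,)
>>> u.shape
(5, 5, 13)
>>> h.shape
(5, 5, 5, 7)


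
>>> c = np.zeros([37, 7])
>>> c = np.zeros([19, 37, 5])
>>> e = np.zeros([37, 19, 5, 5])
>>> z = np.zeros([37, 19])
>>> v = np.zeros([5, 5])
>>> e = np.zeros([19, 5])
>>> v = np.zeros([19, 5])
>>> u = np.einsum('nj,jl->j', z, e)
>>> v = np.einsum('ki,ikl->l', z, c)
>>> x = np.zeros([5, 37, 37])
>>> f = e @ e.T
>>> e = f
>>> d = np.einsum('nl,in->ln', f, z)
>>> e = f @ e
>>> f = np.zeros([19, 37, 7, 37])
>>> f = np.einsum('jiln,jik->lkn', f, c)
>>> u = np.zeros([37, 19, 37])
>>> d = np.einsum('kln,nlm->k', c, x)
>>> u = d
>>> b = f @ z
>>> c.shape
(19, 37, 5)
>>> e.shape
(19, 19)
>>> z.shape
(37, 19)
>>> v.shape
(5,)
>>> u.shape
(19,)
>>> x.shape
(5, 37, 37)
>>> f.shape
(7, 5, 37)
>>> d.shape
(19,)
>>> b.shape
(7, 5, 19)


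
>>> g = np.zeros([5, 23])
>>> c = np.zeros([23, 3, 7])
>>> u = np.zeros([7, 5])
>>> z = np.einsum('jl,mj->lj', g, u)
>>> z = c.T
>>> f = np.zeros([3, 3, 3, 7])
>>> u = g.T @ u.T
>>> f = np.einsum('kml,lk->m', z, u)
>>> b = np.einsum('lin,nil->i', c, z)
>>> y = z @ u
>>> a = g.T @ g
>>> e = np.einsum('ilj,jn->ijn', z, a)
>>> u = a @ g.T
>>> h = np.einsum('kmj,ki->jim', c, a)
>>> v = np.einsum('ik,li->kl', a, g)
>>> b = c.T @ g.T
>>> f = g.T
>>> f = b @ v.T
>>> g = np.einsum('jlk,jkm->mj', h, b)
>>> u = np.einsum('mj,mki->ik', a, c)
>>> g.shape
(5, 7)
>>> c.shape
(23, 3, 7)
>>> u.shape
(7, 3)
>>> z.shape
(7, 3, 23)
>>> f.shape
(7, 3, 23)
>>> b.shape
(7, 3, 5)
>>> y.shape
(7, 3, 7)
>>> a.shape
(23, 23)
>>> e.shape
(7, 23, 23)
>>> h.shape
(7, 23, 3)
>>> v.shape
(23, 5)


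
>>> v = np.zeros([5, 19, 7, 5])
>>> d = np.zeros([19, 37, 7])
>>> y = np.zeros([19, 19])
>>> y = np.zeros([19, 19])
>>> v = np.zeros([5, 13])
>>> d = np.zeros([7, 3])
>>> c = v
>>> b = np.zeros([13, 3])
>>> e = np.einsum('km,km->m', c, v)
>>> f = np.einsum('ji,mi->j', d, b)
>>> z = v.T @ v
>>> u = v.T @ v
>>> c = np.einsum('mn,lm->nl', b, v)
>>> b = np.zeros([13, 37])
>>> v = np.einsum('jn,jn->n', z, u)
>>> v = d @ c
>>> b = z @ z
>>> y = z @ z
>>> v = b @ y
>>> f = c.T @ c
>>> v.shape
(13, 13)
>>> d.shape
(7, 3)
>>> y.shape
(13, 13)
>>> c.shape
(3, 5)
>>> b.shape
(13, 13)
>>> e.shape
(13,)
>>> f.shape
(5, 5)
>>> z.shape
(13, 13)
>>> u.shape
(13, 13)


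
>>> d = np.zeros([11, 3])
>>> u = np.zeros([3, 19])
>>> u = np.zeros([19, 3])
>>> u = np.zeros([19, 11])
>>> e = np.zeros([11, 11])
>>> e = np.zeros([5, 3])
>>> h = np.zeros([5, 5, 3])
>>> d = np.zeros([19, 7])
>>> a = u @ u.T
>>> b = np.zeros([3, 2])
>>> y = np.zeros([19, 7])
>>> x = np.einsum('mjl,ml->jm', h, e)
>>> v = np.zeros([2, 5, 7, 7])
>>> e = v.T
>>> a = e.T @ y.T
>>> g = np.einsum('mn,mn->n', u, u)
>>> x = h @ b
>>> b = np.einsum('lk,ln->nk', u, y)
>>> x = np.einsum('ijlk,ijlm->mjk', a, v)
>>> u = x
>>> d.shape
(19, 7)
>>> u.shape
(7, 5, 19)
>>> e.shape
(7, 7, 5, 2)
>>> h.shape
(5, 5, 3)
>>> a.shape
(2, 5, 7, 19)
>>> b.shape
(7, 11)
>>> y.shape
(19, 7)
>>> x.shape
(7, 5, 19)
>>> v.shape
(2, 5, 7, 7)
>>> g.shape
(11,)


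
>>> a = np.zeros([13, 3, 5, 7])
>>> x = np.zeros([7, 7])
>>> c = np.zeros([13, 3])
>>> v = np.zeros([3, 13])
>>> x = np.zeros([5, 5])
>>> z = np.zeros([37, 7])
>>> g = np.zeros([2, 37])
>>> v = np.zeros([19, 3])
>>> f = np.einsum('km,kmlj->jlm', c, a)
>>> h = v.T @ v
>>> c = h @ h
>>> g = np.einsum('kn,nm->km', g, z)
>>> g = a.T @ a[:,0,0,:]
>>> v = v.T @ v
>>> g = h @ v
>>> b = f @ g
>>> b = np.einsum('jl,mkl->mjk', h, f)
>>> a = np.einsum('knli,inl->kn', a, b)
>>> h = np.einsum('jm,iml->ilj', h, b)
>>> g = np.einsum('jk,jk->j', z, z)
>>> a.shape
(13, 3)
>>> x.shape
(5, 5)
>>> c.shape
(3, 3)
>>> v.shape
(3, 3)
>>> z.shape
(37, 7)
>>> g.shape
(37,)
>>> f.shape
(7, 5, 3)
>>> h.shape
(7, 5, 3)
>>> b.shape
(7, 3, 5)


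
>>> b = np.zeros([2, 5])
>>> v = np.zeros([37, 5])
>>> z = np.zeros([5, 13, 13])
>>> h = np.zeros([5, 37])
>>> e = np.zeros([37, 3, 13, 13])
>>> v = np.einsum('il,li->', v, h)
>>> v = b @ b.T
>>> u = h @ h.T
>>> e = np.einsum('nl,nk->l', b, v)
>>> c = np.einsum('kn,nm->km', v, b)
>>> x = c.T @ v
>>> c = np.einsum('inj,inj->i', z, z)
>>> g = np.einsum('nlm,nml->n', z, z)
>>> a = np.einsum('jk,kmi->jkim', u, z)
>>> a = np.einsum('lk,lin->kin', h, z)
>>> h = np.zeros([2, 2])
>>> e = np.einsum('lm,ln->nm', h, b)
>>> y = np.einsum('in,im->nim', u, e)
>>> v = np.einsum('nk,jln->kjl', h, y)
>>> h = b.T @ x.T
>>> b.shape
(2, 5)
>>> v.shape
(2, 5, 5)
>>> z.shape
(5, 13, 13)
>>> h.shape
(5, 5)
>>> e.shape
(5, 2)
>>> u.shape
(5, 5)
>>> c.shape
(5,)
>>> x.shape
(5, 2)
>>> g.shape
(5,)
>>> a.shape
(37, 13, 13)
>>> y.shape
(5, 5, 2)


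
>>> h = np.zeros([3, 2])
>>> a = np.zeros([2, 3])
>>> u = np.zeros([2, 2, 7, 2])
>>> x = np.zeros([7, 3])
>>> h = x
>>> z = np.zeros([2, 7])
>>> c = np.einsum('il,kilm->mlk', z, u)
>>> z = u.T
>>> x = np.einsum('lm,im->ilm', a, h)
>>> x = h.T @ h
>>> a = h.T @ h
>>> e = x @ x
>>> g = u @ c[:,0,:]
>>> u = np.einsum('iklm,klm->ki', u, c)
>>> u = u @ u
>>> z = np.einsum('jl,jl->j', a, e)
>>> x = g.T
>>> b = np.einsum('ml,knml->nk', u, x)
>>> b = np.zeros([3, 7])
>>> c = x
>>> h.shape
(7, 3)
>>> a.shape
(3, 3)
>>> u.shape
(2, 2)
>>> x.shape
(2, 7, 2, 2)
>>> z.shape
(3,)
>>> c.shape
(2, 7, 2, 2)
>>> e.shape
(3, 3)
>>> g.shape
(2, 2, 7, 2)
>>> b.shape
(3, 7)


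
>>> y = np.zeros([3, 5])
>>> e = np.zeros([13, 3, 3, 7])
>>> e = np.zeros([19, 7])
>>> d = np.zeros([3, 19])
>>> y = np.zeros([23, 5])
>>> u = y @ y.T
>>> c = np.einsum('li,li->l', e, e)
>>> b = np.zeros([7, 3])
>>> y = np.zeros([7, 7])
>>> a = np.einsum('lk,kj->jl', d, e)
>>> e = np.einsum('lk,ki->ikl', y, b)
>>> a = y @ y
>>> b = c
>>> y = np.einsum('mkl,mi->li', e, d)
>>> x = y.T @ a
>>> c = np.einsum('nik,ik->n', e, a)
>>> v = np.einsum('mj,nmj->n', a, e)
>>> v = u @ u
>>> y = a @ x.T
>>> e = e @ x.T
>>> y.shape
(7, 19)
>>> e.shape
(3, 7, 19)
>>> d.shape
(3, 19)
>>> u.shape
(23, 23)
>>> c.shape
(3,)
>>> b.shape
(19,)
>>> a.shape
(7, 7)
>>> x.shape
(19, 7)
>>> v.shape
(23, 23)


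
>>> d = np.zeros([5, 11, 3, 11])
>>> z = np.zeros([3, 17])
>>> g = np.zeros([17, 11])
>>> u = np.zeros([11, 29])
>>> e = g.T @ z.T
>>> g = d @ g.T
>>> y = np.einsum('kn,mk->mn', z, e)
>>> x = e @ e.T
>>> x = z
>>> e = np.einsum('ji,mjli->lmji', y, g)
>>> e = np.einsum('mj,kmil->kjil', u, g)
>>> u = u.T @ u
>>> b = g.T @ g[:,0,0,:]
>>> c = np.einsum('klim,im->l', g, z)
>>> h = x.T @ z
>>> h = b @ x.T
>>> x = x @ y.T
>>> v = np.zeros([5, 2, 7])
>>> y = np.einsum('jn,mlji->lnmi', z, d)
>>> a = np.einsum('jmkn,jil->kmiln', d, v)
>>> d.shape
(5, 11, 3, 11)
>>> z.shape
(3, 17)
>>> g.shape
(5, 11, 3, 17)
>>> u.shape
(29, 29)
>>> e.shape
(5, 29, 3, 17)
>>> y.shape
(11, 17, 5, 11)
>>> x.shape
(3, 11)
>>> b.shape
(17, 3, 11, 17)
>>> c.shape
(11,)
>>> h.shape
(17, 3, 11, 3)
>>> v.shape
(5, 2, 7)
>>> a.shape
(3, 11, 2, 7, 11)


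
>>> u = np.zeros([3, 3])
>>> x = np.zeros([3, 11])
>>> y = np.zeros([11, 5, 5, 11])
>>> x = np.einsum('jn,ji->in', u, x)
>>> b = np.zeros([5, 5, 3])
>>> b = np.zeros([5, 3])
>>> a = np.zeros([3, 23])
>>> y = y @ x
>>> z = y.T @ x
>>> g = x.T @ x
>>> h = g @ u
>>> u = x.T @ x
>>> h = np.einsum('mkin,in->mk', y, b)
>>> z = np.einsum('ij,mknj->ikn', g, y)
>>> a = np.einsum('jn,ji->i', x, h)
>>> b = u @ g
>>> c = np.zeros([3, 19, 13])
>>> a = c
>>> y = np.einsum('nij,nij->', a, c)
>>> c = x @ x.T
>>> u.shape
(3, 3)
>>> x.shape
(11, 3)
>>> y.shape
()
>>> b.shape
(3, 3)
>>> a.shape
(3, 19, 13)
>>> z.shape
(3, 5, 5)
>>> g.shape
(3, 3)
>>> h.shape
(11, 5)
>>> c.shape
(11, 11)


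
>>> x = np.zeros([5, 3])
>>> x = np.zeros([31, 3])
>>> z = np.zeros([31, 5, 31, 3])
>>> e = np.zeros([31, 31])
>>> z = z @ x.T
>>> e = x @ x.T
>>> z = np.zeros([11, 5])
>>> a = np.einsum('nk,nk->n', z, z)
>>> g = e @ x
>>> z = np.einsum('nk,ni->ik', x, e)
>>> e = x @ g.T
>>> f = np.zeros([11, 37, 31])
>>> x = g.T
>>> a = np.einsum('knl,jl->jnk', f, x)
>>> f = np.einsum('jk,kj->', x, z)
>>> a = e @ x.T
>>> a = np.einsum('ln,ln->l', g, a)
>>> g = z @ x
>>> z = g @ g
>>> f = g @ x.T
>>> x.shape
(3, 31)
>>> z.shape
(31, 31)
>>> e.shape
(31, 31)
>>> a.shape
(31,)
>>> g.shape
(31, 31)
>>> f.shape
(31, 3)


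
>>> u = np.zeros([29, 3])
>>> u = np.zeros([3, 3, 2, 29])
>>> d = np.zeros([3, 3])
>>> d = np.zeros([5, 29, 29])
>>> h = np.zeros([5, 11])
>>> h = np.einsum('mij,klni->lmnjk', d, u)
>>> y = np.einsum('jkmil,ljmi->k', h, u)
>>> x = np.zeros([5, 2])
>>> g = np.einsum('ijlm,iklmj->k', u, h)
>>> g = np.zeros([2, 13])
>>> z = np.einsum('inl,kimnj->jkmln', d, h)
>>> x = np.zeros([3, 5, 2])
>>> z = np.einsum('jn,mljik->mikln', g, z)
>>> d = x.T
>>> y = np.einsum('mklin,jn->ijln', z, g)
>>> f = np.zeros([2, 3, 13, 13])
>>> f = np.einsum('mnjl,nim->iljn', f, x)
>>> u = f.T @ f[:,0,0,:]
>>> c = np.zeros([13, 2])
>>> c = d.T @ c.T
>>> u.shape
(3, 13, 13, 3)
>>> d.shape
(2, 5, 3)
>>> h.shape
(3, 5, 2, 29, 3)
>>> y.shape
(3, 2, 29, 13)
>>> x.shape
(3, 5, 2)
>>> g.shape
(2, 13)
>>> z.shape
(3, 29, 29, 3, 13)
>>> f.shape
(5, 13, 13, 3)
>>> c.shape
(3, 5, 13)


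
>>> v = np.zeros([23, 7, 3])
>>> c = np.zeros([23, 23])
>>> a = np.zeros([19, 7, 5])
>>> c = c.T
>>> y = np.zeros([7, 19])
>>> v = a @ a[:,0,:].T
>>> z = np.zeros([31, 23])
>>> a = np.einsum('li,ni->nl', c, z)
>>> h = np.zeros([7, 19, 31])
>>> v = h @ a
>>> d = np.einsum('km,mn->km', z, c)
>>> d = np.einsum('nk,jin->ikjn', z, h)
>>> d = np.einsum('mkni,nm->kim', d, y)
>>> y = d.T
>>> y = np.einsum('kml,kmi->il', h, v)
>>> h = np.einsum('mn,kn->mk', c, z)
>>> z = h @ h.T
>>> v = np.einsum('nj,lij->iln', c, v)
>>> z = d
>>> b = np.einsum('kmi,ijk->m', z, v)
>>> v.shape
(19, 7, 23)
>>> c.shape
(23, 23)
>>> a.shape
(31, 23)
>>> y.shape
(23, 31)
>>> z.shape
(23, 31, 19)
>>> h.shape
(23, 31)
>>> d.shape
(23, 31, 19)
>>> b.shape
(31,)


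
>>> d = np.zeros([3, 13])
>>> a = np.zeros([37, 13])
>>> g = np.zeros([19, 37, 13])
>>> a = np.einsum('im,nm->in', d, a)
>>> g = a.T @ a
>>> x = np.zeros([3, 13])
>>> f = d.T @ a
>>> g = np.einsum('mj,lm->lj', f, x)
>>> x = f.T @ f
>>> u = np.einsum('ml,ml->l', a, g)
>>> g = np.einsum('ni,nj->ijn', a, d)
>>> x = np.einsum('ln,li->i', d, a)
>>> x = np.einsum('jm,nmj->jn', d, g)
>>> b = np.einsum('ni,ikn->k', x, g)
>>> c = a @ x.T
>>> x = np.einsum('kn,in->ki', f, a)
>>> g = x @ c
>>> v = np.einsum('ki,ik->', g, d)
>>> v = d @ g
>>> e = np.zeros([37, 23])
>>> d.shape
(3, 13)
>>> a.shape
(3, 37)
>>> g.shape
(13, 3)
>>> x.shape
(13, 3)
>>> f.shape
(13, 37)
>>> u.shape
(37,)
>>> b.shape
(13,)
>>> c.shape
(3, 3)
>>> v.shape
(3, 3)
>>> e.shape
(37, 23)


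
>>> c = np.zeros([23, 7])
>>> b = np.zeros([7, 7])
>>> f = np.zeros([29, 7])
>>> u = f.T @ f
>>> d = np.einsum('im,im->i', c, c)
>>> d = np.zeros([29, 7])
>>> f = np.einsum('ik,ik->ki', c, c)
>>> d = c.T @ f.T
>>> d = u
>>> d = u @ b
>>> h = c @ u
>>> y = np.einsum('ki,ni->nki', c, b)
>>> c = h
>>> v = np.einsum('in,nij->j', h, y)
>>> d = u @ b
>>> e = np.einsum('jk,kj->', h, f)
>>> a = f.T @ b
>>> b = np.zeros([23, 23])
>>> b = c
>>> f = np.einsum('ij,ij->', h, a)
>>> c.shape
(23, 7)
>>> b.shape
(23, 7)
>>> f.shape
()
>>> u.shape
(7, 7)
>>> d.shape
(7, 7)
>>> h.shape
(23, 7)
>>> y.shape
(7, 23, 7)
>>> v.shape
(7,)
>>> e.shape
()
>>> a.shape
(23, 7)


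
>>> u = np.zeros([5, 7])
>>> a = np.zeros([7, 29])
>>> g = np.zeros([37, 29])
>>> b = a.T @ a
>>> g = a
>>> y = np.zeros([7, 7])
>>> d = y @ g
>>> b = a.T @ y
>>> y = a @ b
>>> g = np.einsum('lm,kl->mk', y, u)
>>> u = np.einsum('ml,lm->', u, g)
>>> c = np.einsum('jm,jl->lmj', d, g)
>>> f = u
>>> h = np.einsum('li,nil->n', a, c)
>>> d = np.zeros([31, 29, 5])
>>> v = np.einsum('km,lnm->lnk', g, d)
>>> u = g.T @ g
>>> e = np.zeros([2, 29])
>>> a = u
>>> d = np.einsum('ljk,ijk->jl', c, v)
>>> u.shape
(5, 5)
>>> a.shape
(5, 5)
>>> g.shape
(7, 5)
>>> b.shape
(29, 7)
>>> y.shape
(7, 7)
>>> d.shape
(29, 5)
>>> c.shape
(5, 29, 7)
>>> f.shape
()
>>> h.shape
(5,)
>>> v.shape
(31, 29, 7)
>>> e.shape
(2, 29)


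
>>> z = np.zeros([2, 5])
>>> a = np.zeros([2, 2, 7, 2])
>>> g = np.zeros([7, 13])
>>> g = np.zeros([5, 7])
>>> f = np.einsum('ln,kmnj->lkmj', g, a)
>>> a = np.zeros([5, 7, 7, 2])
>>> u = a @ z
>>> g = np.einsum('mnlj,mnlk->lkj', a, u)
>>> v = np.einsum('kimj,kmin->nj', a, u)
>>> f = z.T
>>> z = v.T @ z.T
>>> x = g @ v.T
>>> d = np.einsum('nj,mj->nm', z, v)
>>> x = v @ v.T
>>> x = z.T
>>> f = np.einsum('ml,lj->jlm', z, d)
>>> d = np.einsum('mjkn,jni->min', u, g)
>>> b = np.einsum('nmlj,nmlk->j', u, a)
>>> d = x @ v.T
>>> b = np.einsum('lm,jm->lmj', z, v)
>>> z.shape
(2, 2)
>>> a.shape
(5, 7, 7, 2)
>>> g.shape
(7, 5, 2)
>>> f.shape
(5, 2, 2)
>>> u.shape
(5, 7, 7, 5)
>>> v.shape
(5, 2)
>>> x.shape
(2, 2)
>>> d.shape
(2, 5)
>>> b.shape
(2, 2, 5)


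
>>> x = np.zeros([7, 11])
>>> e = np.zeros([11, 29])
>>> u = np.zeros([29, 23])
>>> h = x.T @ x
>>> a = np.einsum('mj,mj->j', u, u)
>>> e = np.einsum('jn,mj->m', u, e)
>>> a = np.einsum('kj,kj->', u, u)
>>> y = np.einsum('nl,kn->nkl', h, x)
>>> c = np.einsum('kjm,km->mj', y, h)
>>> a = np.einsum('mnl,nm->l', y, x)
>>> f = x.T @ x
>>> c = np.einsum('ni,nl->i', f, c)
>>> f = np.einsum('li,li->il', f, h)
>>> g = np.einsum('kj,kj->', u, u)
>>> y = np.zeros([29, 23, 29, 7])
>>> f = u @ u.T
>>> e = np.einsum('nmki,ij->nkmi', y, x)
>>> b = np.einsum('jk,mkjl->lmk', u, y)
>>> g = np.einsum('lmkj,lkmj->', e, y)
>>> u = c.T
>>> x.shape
(7, 11)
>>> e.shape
(29, 29, 23, 7)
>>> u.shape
(11,)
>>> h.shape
(11, 11)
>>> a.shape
(11,)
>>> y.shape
(29, 23, 29, 7)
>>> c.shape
(11,)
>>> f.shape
(29, 29)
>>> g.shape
()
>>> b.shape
(7, 29, 23)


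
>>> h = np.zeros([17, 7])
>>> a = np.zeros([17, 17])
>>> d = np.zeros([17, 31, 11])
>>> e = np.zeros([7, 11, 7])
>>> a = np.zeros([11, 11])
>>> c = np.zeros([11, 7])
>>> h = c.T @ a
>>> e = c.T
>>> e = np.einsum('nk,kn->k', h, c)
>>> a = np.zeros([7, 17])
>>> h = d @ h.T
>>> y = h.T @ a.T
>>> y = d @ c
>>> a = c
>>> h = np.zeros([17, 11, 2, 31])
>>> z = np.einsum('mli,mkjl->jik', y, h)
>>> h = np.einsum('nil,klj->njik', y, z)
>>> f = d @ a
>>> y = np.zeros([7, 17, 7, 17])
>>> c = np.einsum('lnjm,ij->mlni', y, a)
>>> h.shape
(17, 11, 31, 2)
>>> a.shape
(11, 7)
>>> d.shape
(17, 31, 11)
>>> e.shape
(11,)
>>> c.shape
(17, 7, 17, 11)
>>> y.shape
(7, 17, 7, 17)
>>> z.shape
(2, 7, 11)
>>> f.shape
(17, 31, 7)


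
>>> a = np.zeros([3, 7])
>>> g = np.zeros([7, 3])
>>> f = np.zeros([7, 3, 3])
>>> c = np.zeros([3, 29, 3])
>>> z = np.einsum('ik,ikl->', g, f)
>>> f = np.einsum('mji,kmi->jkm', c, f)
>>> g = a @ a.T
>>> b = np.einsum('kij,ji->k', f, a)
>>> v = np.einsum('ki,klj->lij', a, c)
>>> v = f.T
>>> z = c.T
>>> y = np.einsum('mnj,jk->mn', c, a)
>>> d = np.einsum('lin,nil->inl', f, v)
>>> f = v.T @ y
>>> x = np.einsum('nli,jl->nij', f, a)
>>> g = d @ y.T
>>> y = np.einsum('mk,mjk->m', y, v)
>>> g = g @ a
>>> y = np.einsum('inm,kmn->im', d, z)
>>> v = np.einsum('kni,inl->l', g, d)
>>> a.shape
(3, 7)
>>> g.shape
(7, 3, 7)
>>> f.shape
(29, 7, 29)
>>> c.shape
(3, 29, 3)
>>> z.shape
(3, 29, 3)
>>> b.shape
(29,)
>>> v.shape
(29,)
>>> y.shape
(7, 29)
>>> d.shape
(7, 3, 29)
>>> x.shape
(29, 29, 3)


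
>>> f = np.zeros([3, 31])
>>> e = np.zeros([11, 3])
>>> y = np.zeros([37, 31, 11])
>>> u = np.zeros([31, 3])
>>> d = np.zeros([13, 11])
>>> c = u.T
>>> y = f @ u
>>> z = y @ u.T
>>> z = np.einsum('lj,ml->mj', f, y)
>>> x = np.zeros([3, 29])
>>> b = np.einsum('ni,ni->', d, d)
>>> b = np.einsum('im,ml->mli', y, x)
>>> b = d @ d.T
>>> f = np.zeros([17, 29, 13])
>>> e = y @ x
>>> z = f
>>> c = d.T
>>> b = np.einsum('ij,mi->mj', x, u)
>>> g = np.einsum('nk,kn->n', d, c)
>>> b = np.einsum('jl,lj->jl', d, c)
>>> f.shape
(17, 29, 13)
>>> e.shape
(3, 29)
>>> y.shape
(3, 3)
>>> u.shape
(31, 3)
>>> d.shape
(13, 11)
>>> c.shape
(11, 13)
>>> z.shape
(17, 29, 13)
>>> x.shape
(3, 29)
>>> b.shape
(13, 11)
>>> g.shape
(13,)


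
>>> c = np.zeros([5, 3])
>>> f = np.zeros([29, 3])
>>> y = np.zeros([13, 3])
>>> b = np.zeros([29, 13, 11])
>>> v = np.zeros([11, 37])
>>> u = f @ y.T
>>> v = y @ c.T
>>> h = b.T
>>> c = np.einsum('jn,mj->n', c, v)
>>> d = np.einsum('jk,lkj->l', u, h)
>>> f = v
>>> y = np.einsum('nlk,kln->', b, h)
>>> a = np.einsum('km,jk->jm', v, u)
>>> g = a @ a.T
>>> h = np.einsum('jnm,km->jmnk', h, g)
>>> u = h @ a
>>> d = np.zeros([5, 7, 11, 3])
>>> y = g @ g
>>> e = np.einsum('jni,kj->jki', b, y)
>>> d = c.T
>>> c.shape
(3,)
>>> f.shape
(13, 5)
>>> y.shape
(29, 29)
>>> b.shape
(29, 13, 11)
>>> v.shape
(13, 5)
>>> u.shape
(11, 29, 13, 5)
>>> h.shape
(11, 29, 13, 29)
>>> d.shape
(3,)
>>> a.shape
(29, 5)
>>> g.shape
(29, 29)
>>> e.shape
(29, 29, 11)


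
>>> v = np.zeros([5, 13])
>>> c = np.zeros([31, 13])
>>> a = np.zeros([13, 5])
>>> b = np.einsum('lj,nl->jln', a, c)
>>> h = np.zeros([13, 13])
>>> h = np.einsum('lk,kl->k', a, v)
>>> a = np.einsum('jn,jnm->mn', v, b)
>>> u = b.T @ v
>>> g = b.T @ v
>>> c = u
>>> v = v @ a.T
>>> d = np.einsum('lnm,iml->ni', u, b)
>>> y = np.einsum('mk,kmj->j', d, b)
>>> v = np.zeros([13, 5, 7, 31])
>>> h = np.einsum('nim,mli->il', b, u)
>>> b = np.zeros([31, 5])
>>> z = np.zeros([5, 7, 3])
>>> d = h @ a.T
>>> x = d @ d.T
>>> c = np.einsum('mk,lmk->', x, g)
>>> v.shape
(13, 5, 7, 31)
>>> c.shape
()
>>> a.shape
(31, 13)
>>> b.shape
(31, 5)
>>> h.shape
(13, 13)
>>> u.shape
(31, 13, 13)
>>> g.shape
(31, 13, 13)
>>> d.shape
(13, 31)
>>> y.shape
(31,)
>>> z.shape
(5, 7, 3)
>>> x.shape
(13, 13)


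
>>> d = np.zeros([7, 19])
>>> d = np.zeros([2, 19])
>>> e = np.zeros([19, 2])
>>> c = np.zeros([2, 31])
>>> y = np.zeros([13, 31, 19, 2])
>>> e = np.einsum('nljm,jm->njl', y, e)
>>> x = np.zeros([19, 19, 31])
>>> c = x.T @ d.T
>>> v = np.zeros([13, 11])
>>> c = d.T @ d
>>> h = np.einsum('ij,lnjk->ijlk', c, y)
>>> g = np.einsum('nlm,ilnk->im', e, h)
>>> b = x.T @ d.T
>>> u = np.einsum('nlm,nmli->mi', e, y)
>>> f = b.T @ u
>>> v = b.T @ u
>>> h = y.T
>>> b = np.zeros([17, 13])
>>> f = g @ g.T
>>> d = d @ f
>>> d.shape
(2, 19)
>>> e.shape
(13, 19, 31)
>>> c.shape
(19, 19)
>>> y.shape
(13, 31, 19, 2)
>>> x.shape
(19, 19, 31)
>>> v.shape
(2, 19, 2)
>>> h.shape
(2, 19, 31, 13)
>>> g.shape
(19, 31)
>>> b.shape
(17, 13)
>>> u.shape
(31, 2)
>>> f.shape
(19, 19)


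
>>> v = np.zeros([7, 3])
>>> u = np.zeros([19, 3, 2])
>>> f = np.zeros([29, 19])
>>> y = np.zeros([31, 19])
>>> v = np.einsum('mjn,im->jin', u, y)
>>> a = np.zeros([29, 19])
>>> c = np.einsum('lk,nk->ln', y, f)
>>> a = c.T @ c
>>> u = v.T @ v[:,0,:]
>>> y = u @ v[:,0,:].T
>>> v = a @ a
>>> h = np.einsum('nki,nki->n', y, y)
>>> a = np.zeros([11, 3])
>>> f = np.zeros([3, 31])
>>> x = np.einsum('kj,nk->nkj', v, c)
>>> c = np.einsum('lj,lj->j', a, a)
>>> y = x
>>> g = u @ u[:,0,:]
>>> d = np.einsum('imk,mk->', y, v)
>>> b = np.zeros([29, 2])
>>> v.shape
(29, 29)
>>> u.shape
(2, 31, 2)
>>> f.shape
(3, 31)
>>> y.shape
(31, 29, 29)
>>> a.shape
(11, 3)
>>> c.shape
(3,)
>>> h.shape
(2,)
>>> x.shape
(31, 29, 29)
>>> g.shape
(2, 31, 2)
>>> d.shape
()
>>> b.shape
(29, 2)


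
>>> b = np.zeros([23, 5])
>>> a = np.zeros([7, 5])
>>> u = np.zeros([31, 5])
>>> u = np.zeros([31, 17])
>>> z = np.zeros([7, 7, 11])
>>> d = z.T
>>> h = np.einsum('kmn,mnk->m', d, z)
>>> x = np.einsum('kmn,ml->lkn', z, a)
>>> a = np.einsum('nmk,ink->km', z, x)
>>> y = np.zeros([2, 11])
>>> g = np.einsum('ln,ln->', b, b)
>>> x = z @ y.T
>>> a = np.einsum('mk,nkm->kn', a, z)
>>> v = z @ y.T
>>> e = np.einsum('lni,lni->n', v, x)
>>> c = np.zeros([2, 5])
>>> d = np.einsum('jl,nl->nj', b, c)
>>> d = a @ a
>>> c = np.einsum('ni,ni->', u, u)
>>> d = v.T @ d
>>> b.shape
(23, 5)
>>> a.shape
(7, 7)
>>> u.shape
(31, 17)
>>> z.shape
(7, 7, 11)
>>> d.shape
(2, 7, 7)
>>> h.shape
(7,)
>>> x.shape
(7, 7, 2)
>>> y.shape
(2, 11)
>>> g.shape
()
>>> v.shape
(7, 7, 2)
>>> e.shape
(7,)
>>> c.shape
()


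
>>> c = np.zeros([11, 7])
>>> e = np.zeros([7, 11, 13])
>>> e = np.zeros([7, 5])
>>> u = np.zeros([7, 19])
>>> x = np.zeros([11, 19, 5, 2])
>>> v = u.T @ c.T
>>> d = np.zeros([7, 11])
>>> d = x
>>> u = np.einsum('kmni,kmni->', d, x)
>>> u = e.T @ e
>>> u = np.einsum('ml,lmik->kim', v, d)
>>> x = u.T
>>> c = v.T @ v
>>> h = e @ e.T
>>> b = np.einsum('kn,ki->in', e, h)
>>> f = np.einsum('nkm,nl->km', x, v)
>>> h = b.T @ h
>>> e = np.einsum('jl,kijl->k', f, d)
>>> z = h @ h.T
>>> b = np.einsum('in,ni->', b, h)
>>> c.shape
(11, 11)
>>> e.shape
(11,)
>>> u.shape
(2, 5, 19)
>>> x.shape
(19, 5, 2)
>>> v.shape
(19, 11)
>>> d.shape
(11, 19, 5, 2)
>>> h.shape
(5, 7)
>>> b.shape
()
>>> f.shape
(5, 2)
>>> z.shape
(5, 5)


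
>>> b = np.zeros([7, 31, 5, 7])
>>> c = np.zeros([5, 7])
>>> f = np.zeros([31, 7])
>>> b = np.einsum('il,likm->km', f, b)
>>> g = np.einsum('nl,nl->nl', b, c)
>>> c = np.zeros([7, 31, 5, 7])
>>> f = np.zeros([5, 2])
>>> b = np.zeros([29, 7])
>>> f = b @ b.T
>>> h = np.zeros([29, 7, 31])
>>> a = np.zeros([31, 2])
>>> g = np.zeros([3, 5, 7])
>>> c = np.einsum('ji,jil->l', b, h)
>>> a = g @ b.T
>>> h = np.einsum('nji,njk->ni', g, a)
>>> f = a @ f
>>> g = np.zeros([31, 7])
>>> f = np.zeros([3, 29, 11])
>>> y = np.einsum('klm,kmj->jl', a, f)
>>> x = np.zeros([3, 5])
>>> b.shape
(29, 7)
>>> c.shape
(31,)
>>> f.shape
(3, 29, 11)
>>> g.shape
(31, 7)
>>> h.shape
(3, 7)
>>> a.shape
(3, 5, 29)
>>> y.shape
(11, 5)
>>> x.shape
(3, 5)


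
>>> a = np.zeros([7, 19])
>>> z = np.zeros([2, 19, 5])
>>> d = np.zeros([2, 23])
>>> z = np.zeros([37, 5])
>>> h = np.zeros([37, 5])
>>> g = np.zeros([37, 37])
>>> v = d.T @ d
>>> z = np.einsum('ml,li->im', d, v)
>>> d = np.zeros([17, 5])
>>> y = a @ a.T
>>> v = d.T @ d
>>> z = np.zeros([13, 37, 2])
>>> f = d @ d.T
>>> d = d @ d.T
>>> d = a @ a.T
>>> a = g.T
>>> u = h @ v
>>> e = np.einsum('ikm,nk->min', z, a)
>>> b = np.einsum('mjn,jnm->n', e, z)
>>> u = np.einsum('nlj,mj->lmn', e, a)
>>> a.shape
(37, 37)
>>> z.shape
(13, 37, 2)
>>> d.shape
(7, 7)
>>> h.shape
(37, 5)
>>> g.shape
(37, 37)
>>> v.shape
(5, 5)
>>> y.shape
(7, 7)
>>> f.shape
(17, 17)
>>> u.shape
(13, 37, 2)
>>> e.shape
(2, 13, 37)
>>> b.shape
(37,)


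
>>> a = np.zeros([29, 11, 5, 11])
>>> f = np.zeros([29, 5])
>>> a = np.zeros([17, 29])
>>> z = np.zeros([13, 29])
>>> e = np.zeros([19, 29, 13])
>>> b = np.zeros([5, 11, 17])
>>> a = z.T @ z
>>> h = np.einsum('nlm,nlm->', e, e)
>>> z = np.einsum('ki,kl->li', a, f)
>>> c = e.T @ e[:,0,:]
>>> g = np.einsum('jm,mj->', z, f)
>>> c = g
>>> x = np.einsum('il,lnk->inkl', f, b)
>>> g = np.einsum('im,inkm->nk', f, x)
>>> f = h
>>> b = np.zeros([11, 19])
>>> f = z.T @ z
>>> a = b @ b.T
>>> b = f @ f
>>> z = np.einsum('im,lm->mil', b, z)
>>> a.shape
(11, 11)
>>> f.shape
(29, 29)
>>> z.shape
(29, 29, 5)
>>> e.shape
(19, 29, 13)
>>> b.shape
(29, 29)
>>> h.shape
()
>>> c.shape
()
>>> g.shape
(11, 17)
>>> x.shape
(29, 11, 17, 5)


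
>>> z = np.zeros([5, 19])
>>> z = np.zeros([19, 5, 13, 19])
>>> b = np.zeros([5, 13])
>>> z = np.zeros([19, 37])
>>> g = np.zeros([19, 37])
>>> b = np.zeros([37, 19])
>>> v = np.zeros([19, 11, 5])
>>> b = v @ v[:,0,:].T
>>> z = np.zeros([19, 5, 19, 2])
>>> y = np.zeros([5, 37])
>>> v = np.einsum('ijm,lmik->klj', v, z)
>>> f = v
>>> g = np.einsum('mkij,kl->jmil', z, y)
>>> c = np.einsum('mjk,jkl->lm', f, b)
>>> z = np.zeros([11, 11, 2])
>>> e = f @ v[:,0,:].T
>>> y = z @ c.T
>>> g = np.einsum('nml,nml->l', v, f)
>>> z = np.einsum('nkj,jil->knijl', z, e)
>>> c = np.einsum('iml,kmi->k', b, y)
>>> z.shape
(11, 11, 19, 2, 2)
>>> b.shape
(19, 11, 19)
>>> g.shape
(11,)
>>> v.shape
(2, 19, 11)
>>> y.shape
(11, 11, 19)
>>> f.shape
(2, 19, 11)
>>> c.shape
(11,)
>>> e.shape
(2, 19, 2)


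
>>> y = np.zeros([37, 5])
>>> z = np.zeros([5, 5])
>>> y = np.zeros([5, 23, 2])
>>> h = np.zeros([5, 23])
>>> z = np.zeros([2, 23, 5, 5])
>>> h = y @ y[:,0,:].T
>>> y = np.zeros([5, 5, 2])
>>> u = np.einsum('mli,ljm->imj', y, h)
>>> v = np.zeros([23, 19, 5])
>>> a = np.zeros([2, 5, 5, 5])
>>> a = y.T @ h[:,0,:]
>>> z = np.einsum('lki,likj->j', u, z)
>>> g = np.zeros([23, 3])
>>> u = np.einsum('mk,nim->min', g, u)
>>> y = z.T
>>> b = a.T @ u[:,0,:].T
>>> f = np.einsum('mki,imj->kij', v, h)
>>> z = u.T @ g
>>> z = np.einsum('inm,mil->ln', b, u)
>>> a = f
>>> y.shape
(5,)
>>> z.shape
(2, 5)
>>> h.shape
(5, 23, 5)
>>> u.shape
(23, 5, 2)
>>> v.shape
(23, 19, 5)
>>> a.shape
(19, 5, 5)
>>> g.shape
(23, 3)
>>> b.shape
(5, 5, 23)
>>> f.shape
(19, 5, 5)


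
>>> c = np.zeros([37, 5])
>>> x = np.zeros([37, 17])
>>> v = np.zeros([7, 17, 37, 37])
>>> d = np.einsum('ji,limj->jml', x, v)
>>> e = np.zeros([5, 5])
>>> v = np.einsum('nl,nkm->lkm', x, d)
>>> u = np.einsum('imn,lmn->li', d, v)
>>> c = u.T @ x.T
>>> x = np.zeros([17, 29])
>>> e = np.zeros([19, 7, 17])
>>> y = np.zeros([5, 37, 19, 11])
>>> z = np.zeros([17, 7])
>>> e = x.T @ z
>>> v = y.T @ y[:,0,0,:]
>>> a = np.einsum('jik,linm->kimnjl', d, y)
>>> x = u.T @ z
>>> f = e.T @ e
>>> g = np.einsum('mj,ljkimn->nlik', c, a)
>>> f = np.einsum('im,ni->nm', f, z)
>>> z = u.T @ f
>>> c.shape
(37, 37)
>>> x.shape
(37, 7)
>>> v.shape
(11, 19, 37, 11)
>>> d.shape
(37, 37, 7)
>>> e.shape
(29, 7)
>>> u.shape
(17, 37)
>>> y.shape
(5, 37, 19, 11)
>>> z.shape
(37, 7)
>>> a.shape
(7, 37, 11, 19, 37, 5)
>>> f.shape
(17, 7)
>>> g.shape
(5, 7, 19, 11)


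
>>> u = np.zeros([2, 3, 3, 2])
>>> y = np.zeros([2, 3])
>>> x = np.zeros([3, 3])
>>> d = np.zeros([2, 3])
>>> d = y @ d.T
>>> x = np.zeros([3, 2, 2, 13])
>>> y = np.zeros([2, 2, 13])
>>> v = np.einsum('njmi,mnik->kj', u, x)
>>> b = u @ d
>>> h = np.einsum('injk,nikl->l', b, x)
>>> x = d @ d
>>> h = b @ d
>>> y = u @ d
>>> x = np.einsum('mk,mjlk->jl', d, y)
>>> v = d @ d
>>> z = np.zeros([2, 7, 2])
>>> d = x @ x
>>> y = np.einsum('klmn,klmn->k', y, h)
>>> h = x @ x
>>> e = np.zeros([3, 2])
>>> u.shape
(2, 3, 3, 2)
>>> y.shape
(2,)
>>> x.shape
(3, 3)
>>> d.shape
(3, 3)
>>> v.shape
(2, 2)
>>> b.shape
(2, 3, 3, 2)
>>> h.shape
(3, 3)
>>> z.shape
(2, 7, 2)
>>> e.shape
(3, 2)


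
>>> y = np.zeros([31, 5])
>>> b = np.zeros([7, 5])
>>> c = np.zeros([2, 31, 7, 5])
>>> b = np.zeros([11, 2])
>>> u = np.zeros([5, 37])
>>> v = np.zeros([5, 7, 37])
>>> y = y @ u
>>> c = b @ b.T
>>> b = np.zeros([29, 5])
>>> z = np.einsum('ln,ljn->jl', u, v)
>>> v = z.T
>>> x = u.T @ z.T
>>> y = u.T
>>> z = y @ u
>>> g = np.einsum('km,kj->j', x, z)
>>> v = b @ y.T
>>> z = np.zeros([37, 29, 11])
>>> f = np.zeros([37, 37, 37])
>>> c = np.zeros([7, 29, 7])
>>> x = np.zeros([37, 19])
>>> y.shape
(37, 5)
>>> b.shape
(29, 5)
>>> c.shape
(7, 29, 7)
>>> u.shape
(5, 37)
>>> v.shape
(29, 37)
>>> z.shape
(37, 29, 11)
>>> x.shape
(37, 19)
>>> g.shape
(37,)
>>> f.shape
(37, 37, 37)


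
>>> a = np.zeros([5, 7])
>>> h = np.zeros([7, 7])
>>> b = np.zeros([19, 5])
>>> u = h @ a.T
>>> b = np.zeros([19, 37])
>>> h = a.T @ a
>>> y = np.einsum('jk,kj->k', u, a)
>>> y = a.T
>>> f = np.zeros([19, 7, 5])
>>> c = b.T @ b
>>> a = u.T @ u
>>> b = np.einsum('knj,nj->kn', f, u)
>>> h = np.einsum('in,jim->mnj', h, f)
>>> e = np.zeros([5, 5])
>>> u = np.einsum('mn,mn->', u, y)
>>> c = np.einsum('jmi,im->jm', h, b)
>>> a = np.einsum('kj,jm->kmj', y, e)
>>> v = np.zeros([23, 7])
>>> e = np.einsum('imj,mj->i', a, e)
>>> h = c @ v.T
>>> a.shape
(7, 5, 5)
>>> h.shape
(5, 23)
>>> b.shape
(19, 7)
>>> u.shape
()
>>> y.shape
(7, 5)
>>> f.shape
(19, 7, 5)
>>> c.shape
(5, 7)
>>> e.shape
(7,)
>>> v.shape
(23, 7)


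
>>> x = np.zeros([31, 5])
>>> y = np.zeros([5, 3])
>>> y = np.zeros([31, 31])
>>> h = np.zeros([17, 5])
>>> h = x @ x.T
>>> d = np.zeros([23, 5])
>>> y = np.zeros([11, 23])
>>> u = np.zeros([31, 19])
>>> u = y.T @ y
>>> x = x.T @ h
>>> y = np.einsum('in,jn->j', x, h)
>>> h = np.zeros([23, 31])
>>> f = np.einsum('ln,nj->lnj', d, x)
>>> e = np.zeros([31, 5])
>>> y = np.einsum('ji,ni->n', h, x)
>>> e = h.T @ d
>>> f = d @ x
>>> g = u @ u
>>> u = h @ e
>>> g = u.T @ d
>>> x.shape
(5, 31)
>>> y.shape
(5,)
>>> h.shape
(23, 31)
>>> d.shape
(23, 5)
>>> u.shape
(23, 5)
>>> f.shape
(23, 31)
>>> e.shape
(31, 5)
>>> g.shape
(5, 5)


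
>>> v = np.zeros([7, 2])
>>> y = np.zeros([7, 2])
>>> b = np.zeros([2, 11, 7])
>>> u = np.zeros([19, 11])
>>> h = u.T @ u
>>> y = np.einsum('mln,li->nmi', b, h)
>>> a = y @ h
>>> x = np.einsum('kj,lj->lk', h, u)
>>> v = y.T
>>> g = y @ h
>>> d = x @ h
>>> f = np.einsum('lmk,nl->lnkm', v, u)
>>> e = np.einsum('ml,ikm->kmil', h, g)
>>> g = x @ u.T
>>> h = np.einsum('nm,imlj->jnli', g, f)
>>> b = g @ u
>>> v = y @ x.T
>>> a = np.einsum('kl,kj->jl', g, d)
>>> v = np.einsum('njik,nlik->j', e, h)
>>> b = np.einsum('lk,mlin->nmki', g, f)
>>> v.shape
(11,)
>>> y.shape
(7, 2, 11)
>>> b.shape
(2, 11, 19, 7)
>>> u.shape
(19, 11)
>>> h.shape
(2, 19, 7, 11)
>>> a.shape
(11, 19)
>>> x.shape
(19, 11)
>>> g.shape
(19, 19)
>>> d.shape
(19, 11)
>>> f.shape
(11, 19, 7, 2)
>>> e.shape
(2, 11, 7, 11)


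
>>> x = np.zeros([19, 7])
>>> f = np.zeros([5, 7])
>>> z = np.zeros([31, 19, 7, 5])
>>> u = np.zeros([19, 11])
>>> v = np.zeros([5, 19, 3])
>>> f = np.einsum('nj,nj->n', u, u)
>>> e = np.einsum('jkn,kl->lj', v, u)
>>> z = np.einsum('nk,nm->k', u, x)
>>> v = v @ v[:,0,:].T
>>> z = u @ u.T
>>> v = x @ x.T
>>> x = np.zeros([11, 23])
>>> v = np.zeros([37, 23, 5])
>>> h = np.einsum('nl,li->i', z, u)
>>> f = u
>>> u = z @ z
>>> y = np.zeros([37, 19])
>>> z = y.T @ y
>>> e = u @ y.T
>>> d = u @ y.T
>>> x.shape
(11, 23)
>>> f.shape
(19, 11)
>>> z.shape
(19, 19)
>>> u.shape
(19, 19)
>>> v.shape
(37, 23, 5)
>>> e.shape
(19, 37)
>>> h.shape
(11,)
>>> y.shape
(37, 19)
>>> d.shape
(19, 37)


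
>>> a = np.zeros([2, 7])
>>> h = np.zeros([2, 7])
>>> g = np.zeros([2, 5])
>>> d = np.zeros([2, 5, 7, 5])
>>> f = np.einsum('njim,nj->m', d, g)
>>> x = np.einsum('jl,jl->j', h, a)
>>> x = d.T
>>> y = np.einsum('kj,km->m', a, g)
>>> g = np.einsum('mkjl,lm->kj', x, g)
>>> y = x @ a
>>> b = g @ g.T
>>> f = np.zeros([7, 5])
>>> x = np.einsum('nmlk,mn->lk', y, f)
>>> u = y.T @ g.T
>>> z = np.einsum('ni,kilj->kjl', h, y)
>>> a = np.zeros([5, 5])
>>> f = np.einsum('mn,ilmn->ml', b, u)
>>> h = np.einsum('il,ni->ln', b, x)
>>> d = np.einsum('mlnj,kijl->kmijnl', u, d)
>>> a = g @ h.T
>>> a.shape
(7, 7)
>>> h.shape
(7, 5)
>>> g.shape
(7, 5)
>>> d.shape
(2, 7, 5, 7, 7, 5)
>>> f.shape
(7, 5)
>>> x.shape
(5, 7)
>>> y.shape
(5, 7, 5, 7)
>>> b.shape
(7, 7)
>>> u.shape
(7, 5, 7, 7)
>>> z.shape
(5, 7, 5)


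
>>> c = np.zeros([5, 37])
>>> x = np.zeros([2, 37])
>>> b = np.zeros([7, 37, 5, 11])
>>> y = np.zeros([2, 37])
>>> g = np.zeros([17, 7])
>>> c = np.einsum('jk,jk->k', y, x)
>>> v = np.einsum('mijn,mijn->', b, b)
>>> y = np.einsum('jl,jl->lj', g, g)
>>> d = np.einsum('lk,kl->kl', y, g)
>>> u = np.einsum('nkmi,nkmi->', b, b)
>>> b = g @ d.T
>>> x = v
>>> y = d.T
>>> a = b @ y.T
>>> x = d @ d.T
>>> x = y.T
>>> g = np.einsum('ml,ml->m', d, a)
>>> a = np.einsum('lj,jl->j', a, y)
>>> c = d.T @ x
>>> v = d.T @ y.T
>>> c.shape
(7, 7)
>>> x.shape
(17, 7)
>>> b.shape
(17, 17)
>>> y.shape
(7, 17)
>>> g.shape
(17,)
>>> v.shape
(7, 7)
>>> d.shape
(17, 7)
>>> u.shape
()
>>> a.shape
(7,)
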